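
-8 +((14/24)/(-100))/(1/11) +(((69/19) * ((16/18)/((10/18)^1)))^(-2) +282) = 2086959229/7617600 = 273.97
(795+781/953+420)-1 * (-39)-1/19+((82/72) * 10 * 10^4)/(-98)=739710724/7985187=92.64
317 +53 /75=23828 /75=317.71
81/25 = 3.24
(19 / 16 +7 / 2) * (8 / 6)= 25 / 4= 6.25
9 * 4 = 36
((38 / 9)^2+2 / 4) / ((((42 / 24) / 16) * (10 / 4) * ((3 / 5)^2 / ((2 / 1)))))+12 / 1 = 1961396 / 5103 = 384.36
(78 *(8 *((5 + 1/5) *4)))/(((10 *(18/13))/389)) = 27348256/75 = 364643.41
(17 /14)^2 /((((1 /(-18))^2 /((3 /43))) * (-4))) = -70227 /8428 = -8.33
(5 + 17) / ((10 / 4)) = 44 / 5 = 8.80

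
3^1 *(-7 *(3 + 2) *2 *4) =-840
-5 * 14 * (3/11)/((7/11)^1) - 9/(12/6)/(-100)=-5991/200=-29.96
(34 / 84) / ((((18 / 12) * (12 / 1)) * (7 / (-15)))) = -85 / 1764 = -0.05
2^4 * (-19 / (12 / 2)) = -152 / 3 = -50.67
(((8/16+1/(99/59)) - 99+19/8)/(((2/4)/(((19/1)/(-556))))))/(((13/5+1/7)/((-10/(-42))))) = 35938025/63410688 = 0.57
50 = 50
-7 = -7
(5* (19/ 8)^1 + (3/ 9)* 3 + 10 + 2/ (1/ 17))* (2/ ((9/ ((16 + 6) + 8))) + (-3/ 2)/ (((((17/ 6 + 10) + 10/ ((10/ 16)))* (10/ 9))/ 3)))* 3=3082261/ 2768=1113.53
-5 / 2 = -2.50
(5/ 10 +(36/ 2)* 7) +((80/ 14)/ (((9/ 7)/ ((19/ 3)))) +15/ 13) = 109373/ 702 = 155.80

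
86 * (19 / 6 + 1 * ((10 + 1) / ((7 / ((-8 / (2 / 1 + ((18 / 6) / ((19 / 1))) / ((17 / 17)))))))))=-196897 / 861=-228.68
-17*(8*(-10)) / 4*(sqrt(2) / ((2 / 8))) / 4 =480.83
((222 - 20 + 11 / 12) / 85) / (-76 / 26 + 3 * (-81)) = -6331 / 652188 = -0.01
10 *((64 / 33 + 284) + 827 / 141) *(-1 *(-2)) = 3017260 / 517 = 5836.09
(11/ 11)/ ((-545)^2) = 1/ 297025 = 0.00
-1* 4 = -4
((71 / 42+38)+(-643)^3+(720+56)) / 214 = -11165569435 / 8988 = -1242275.19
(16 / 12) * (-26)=-104 / 3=-34.67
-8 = -8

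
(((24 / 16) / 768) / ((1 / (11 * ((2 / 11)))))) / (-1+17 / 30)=-15 / 1664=-0.01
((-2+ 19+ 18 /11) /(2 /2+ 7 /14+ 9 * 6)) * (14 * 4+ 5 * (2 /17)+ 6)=436240 /20757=21.02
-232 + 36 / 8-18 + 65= -180.50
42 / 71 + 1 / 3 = 197 / 213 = 0.92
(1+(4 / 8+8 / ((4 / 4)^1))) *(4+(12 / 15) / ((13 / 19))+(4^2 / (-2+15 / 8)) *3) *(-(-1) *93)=-21755304 / 65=-334696.98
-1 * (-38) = 38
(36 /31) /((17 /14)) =504 /527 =0.96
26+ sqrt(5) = 28.24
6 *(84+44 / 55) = 508.80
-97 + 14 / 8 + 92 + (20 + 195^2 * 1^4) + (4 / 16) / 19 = 1445587 / 38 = 38041.76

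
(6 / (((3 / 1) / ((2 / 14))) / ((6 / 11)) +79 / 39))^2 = 219024 / 9991921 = 0.02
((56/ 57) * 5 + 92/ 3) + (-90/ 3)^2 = 17776/ 19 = 935.58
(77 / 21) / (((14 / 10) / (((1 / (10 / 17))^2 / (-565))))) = -3179 / 237300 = -0.01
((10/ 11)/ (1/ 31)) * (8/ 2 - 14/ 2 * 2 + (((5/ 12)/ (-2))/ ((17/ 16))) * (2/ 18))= -1426000/ 5049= -282.43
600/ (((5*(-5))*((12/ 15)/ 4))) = -120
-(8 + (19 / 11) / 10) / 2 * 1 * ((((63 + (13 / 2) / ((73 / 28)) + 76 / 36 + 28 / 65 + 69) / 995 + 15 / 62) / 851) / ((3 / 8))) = -2636893933 / 542403678375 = -0.00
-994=-994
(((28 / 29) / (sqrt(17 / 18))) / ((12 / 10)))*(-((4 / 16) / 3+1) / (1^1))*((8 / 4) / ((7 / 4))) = -260*sqrt(34) / 1479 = -1.03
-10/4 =-5/2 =-2.50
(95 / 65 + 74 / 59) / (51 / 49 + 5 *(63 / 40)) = 816536 / 2680665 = 0.30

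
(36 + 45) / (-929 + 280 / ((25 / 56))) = -135 / 503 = -0.27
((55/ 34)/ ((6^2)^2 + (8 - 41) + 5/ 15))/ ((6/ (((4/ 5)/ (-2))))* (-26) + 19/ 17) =33/ 10079884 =0.00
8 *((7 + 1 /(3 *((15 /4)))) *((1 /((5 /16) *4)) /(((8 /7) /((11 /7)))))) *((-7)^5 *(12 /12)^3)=-235903052 /225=-1048458.01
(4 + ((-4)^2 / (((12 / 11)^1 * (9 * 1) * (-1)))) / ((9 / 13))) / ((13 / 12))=1.52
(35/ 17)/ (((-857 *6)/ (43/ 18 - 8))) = 3535/ 1573452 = 0.00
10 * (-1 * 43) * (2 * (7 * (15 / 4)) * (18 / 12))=-67725 / 2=-33862.50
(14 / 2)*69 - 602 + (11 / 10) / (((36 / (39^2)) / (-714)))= -666043 / 20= -33302.15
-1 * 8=-8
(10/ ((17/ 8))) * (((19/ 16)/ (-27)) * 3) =-95/ 153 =-0.62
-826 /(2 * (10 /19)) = -7847 /10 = -784.70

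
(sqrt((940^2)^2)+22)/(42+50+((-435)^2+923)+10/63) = 27834093/5992565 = 4.64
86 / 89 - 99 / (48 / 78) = -113855 / 712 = -159.91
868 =868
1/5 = 0.20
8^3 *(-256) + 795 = -130277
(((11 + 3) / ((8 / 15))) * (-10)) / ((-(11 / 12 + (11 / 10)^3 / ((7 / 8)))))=2756250 / 25597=107.68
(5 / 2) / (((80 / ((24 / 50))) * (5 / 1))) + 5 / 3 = 5009 / 3000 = 1.67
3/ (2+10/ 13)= 13/ 12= 1.08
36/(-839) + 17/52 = 12391/43628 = 0.28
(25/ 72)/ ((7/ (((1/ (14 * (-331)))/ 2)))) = -25/ 4671072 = -0.00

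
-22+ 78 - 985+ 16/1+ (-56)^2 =2223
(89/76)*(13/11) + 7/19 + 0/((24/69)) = 1.75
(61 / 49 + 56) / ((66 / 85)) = 7225 / 98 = 73.72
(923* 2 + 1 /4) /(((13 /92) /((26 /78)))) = 169855 /39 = 4355.26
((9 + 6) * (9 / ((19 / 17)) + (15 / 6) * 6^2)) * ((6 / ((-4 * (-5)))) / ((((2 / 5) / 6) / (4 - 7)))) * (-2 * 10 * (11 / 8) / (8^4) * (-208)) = -539478225 / 19456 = -27728.12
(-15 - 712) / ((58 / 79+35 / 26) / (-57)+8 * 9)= -85115706 / 8425343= -10.10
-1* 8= -8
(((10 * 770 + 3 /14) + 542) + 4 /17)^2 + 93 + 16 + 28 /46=67938084.68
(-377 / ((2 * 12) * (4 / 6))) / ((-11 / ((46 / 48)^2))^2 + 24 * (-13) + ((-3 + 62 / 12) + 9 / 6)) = 0.14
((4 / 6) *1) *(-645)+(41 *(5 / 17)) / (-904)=-6608445 / 15368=-430.01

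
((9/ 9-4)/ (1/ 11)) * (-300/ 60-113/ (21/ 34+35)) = 326601/ 1211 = 269.70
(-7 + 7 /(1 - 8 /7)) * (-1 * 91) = 5096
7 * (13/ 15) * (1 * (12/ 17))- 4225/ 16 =-353301/ 1360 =-259.78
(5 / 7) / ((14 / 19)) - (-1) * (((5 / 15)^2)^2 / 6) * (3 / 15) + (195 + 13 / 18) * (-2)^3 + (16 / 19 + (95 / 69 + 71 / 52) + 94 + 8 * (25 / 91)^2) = -1466.62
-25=-25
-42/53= -0.79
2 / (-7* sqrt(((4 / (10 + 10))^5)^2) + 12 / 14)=43750 / 18701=2.34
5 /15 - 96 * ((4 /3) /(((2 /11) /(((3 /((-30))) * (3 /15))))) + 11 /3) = -25319 /75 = -337.59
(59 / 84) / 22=59 / 1848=0.03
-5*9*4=-180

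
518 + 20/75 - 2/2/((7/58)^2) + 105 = 407641/735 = 554.61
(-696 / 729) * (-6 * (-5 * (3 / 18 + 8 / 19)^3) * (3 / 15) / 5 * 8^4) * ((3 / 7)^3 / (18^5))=-2232864512 / 56262949196265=-0.00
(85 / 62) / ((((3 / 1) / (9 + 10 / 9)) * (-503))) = -7735 / 842022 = -0.01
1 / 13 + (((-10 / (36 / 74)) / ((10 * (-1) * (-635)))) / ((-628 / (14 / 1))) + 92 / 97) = 4640929459 / 4525754220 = 1.03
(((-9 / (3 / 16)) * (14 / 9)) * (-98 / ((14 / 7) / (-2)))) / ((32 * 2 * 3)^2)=-343 / 1728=-0.20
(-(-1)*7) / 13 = 7 / 13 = 0.54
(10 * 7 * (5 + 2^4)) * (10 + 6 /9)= 15680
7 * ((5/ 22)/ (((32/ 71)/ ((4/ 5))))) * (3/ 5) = 1491/ 880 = 1.69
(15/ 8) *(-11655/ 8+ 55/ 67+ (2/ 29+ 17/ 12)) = -339147185/ 124352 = -2727.32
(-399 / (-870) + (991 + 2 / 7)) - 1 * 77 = 914.74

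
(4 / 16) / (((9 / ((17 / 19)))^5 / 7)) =0.00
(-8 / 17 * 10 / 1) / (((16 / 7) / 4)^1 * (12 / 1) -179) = 112 / 4097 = 0.03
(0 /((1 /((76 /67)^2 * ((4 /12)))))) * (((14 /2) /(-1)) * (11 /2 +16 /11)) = 0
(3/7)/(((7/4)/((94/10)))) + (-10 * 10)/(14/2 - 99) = 19097/5635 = 3.39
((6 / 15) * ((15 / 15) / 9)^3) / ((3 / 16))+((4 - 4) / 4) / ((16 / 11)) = 32 / 10935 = 0.00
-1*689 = -689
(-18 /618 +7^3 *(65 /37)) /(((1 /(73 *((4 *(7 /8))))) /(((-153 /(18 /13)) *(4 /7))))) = -9720752.67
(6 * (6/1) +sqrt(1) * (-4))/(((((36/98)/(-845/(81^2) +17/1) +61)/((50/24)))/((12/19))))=2169563200/3144276617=0.69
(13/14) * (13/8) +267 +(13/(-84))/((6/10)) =270397/1008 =268.25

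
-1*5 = -5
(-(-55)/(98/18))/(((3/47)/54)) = 418770/49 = 8546.33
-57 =-57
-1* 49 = -49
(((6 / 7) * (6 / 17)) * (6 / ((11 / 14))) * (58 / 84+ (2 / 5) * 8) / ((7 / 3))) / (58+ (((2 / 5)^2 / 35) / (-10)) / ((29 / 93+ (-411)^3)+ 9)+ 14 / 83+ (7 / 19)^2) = 203217065690821209000 / 3076050458332372844147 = 0.07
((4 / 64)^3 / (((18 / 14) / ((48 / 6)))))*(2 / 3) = 7 / 6912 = 0.00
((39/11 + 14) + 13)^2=112896/121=933.02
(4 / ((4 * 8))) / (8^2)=1 / 512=0.00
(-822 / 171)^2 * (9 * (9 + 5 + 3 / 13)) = 13889060 / 4693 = 2959.53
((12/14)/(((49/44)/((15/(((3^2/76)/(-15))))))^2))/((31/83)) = 3480502080000/521017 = 6680208.28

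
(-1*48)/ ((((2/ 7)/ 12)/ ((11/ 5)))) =-22176/ 5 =-4435.20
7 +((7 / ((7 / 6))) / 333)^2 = 86251 / 12321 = 7.00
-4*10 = -40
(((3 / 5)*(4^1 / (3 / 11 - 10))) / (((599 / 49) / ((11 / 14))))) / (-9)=1694 / 961395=0.00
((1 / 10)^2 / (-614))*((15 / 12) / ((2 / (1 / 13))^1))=-1 / 1277120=-0.00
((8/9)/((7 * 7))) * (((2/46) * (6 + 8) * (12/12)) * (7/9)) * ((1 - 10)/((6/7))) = -56/621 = -0.09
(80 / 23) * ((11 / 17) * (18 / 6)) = 2640 / 391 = 6.75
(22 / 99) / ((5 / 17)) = 34 / 45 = 0.76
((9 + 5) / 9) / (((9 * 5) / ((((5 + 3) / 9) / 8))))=14 / 3645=0.00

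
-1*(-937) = 937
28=28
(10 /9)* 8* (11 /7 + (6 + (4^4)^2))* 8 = 97878400 /21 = 4660876.19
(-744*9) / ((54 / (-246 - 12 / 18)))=91760 / 3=30586.67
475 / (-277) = -475 / 277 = -1.71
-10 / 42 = -5 / 21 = -0.24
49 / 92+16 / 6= 883 / 276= 3.20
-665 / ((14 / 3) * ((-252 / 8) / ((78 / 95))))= 26 / 7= 3.71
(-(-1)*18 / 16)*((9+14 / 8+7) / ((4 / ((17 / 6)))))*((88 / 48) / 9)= 13277 / 4608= 2.88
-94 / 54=-47 / 27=-1.74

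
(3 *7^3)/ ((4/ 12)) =3087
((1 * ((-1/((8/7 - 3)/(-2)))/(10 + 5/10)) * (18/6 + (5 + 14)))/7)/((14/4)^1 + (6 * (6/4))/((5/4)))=-880/29211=-0.03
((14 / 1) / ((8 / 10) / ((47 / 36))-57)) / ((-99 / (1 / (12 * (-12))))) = -235 / 13493304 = -0.00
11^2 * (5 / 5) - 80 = 41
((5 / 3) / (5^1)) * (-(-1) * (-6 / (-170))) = 1 / 85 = 0.01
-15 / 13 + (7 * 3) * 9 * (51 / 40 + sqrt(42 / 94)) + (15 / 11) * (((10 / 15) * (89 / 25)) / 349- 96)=43487497 / 399256 + 189 * sqrt(987) / 47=235.26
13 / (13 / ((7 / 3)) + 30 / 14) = 91 / 54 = 1.69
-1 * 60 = -60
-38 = -38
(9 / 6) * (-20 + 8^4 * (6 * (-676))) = -24920094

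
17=17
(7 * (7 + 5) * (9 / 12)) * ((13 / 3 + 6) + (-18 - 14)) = -1365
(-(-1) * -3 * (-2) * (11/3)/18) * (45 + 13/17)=55.93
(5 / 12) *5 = 25 / 12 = 2.08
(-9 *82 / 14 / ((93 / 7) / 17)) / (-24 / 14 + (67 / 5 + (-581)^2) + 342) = -24395 / 122212478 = -0.00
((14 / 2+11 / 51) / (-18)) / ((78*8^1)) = -23 / 35802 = -0.00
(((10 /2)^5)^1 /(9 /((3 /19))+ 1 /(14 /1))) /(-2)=-27.38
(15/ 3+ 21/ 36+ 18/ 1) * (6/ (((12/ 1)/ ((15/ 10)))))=283/ 16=17.69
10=10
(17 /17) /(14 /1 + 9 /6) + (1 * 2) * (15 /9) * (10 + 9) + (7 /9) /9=159409 /2511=63.48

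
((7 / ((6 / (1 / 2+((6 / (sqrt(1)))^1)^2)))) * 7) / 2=3577 / 24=149.04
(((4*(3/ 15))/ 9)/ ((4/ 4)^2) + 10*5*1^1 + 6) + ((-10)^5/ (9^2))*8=-3977284/ 405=-9820.45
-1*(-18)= 18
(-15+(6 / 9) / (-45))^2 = 4108729 / 18225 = 225.44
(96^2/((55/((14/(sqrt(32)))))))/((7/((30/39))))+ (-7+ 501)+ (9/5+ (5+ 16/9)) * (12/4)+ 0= 4608 * sqrt(2)/143+ 7796/15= 565.30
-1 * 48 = -48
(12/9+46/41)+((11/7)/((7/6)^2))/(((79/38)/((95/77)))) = 73268138/23330517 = 3.14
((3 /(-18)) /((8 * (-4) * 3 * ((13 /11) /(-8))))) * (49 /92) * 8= -539 /10764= -0.05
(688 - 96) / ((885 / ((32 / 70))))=9472 / 30975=0.31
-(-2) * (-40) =-80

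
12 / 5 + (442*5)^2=24420512 / 5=4884102.40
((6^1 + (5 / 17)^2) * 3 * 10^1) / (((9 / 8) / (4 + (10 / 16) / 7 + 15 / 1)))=18803710 / 6069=3098.32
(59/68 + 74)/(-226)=-0.33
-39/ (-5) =39/ 5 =7.80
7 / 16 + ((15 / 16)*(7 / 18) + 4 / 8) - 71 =-6691 / 96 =-69.70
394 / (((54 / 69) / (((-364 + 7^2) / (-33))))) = 158585 / 33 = 4805.61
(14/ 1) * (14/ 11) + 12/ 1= 328/ 11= 29.82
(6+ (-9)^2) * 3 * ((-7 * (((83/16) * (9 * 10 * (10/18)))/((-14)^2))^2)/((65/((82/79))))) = -9214898625/180357632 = -51.09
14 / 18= 7 / 9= 0.78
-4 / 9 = -0.44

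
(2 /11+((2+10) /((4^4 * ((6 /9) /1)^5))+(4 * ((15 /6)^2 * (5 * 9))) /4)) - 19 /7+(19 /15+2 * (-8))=625280779 /2365440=264.34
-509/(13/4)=-2036/13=-156.62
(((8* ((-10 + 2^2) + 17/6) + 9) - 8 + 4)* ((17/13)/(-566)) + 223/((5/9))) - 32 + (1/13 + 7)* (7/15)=41140367/110370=372.75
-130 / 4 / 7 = -65 / 14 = -4.64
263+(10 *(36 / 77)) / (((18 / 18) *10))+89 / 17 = 351732 / 1309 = 268.70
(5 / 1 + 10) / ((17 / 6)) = 90 / 17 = 5.29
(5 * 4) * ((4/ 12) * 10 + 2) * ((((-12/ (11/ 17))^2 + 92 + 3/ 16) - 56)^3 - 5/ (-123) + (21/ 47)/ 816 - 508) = 195839749084394989082875/ 33427910476224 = 5858569868.54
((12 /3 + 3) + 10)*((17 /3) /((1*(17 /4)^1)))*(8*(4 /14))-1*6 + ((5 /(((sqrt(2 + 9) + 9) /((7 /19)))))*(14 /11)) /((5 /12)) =46.27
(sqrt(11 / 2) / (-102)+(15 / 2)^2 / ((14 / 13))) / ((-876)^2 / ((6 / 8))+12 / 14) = 325 / 6366384-7 * sqrt(22) / 1461085128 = 0.00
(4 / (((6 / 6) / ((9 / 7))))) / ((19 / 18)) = 648 / 133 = 4.87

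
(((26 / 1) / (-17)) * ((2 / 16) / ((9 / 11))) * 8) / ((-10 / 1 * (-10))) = -143 / 7650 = -0.02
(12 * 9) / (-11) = -108 / 11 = -9.82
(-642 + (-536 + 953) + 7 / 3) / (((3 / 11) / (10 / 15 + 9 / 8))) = -78991 / 54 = -1462.80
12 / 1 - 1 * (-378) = 390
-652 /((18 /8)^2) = -10432 /81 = -128.79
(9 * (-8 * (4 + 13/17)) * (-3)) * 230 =4024080/17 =236710.59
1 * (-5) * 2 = -10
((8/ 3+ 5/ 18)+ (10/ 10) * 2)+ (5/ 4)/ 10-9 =-283/ 72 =-3.93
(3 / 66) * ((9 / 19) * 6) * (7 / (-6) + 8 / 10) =-0.05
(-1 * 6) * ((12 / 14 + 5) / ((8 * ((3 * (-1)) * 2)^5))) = 41 / 72576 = 0.00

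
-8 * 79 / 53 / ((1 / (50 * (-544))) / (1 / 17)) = 1011200 / 53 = 19079.25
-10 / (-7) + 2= 24 / 7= 3.43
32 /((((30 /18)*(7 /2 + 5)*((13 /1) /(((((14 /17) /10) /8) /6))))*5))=28 /469625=0.00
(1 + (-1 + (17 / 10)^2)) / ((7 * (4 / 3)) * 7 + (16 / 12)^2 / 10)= 0.04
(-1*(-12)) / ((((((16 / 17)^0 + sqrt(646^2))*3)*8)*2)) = 0.00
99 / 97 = 1.02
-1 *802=-802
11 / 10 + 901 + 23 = 925.10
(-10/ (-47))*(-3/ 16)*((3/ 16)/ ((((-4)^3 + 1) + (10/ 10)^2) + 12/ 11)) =0.00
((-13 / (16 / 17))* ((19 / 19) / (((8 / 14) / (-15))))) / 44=23205 / 2816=8.24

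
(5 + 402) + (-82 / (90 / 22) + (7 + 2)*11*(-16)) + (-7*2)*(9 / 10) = -54434 / 45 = -1209.64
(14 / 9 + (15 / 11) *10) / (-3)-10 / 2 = -2989 / 297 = -10.06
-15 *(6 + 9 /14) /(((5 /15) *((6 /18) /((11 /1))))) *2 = -138105 /7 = -19729.29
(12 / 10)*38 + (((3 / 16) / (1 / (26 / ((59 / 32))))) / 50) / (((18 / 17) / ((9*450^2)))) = 26864952 / 295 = 91067.63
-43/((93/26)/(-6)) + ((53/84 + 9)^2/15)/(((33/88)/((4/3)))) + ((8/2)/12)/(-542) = 94143745249/1000307070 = 94.11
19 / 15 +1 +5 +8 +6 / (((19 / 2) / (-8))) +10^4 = 2852911 / 285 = 10010.21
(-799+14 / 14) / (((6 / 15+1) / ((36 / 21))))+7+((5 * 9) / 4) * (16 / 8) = -13267 / 14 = -947.64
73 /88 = 0.83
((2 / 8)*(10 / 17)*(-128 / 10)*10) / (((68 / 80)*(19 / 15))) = -96000 / 5491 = -17.48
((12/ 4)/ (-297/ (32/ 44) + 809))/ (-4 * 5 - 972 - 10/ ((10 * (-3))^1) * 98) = -36/ 4611995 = -0.00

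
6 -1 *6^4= -1290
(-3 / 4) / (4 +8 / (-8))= -1 / 4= -0.25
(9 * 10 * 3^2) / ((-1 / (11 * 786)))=-7003260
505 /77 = 6.56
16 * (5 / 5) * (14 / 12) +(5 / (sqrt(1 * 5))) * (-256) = 56 / 3 -256 * sqrt(5) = -553.77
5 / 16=0.31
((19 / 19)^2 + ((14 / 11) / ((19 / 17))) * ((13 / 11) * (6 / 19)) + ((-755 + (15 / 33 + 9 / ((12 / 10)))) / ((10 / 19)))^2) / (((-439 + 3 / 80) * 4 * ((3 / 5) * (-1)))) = 35200929209225 / 18407348124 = 1912.33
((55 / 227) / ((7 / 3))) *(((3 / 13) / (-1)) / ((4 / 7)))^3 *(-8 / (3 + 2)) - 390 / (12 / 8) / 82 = -516877741 / 163579832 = -3.16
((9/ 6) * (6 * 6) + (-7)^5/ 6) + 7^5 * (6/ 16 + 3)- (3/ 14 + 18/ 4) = 9067253/ 168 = 53971.74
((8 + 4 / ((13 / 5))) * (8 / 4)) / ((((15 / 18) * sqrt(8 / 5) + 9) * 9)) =2232 / 9347- 248 * sqrt(10) / 28041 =0.21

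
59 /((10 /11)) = 649 /10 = 64.90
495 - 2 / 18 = 4454 / 9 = 494.89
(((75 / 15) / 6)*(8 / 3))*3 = 20 / 3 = 6.67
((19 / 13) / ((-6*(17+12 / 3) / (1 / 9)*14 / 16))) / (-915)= 76 / 47211255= 0.00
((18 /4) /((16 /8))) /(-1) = -9 /4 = -2.25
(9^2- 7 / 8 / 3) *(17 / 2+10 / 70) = 234377 / 336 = 697.55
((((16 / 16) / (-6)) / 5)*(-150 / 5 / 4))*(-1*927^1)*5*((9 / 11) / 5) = -189.61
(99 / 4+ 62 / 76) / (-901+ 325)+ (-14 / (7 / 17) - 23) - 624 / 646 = -43170823 / 744192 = -58.01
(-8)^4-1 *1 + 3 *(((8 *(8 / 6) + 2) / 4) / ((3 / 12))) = 4133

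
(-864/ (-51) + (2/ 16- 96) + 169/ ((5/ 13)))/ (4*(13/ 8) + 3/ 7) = 1715819/ 32980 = 52.03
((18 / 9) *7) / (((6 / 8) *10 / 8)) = 224 / 15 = 14.93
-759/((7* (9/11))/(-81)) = 75141/7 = 10734.43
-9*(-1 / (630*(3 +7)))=1 / 700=0.00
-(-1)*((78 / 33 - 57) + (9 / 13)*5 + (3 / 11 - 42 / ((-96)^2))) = -50.91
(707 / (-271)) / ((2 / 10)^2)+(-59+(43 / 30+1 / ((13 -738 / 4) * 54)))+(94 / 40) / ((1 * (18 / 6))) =-6123986759 / 50194620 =-122.00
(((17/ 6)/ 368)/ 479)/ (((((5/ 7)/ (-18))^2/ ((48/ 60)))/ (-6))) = -0.05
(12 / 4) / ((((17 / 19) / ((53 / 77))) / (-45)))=-135945 / 1309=-103.85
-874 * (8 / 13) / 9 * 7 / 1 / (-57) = 2576 / 351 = 7.34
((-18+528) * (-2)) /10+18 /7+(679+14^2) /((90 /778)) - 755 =422696 /63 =6709.46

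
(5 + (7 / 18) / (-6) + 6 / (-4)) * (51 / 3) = 58.40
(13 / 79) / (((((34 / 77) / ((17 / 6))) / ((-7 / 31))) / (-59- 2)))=427427 / 29388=14.54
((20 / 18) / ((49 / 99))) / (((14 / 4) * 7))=220 / 2401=0.09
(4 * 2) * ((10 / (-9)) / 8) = -10 / 9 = -1.11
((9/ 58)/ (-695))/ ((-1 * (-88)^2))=9/ 312160640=0.00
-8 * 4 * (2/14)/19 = -32/133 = -0.24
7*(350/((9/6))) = 1633.33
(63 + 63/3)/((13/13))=84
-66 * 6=-396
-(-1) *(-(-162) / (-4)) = -40.50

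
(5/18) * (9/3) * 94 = 235/3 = 78.33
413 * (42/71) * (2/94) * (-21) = -364266/3337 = -109.16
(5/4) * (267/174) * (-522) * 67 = -268335/4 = -67083.75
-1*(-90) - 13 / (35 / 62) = 2344 / 35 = 66.97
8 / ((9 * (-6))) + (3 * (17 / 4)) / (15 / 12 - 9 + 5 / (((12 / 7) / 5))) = 3803 / 2214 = 1.72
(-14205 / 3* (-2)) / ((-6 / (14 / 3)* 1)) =-66290 / 9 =-7365.56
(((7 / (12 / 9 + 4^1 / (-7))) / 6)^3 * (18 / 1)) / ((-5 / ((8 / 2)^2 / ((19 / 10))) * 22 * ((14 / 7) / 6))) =-3176523 / 214016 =-14.84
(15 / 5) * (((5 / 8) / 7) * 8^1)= 15 / 7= 2.14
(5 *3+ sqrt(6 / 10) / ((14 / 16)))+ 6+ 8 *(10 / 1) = 8 *sqrt(15) / 35+ 101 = 101.89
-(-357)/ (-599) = -357/ 599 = -0.60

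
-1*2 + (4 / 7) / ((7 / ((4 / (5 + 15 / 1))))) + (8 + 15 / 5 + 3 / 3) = 10.02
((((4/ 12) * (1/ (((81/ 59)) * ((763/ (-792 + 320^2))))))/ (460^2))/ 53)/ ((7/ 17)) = 12739103/ 1819409246550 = 0.00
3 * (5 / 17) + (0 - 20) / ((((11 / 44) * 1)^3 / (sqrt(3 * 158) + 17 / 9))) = -1280 * sqrt(474) - 369785 / 153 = -30284.47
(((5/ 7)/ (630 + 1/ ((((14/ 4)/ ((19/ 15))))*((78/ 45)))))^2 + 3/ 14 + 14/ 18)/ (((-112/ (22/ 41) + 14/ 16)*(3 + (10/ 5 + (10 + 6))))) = -18089016328900/ 79588256854044393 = -0.00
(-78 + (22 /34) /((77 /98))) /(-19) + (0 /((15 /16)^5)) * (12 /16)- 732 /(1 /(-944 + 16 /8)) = 222724024 /323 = 689548.06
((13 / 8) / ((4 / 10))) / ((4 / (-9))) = -585 / 64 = -9.14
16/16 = 1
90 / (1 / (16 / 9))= 160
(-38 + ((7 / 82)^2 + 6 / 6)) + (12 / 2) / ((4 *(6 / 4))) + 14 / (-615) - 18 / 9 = -3834241 / 100860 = -38.02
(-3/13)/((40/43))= -129/520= -0.25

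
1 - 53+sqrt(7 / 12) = -52+sqrt(21) / 6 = -51.24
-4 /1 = -4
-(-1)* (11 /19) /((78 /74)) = 407 /741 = 0.55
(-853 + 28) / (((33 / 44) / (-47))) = 51700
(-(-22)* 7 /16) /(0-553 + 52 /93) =-0.02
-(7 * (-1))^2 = -49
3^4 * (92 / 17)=7452 / 17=438.35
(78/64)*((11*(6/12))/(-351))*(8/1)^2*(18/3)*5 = -110/3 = -36.67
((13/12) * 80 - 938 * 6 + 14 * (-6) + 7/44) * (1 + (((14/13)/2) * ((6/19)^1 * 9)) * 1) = -464076875/32604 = -14233.74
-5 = -5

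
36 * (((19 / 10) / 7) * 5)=342 / 7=48.86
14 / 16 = 7 / 8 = 0.88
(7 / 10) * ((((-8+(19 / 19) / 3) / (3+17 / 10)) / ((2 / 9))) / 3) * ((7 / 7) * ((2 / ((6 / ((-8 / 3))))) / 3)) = 644 / 1269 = 0.51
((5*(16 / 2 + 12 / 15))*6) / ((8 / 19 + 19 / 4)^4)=2935871488 / 7951497867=0.37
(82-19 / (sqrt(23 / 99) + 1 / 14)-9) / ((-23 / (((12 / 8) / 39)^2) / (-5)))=1740955 / 68551132-13965 * sqrt(253) / 17137783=0.01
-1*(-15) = 15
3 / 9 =1 / 3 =0.33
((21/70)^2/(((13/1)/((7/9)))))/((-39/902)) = -0.12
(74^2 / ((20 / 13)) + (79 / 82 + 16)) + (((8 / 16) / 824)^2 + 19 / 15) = 1195129481467 / 334056192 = 3577.63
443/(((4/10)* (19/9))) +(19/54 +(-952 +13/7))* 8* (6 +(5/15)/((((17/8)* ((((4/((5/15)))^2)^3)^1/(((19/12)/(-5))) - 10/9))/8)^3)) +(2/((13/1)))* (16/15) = -3610849849480749789852844586768919092813/80125017498203445853802596689468750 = -45065.20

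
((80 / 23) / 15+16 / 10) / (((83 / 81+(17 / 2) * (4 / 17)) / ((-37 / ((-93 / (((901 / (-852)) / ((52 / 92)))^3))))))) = -1130990248277167 / 716661587623800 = -1.58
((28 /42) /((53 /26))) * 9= 156 /53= 2.94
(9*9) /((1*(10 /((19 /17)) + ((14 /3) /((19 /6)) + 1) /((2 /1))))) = 342 /43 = 7.95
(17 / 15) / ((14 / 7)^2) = 0.28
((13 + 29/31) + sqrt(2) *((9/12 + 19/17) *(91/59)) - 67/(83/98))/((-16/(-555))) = -46533975/20584 + 6414135 *sqrt(2)/64192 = -2119.38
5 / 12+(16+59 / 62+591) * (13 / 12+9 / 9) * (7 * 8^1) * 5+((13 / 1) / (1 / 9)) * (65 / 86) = 5674217695 / 15996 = 354727.29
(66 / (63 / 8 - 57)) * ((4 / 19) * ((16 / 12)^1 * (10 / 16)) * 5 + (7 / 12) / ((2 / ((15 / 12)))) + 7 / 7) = -14993 / 4978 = -3.01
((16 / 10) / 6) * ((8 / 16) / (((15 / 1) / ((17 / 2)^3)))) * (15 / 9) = 4913 / 540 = 9.10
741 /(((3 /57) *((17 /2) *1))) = 28158 /17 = 1656.35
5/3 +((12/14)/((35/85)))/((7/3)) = 2633/1029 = 2.56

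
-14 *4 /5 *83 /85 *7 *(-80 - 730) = 5270832 /85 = 62009.79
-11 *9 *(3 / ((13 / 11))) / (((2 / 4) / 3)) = -19602 / 13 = -1507.85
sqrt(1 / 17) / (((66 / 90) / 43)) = 645 * sqrt(17) / 187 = 14.22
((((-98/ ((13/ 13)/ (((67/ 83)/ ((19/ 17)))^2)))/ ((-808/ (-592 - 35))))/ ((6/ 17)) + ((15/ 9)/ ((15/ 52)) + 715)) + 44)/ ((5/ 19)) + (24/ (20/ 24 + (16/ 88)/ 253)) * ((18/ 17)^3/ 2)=42780837761502236747/ 17138957388818040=2496.12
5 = 5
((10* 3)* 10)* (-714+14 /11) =-2352000 /11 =-213818.18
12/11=1.09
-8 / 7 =-1.14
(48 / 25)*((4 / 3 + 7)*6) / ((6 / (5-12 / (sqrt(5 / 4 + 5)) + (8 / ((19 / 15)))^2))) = 1157776 / 1805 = 641.43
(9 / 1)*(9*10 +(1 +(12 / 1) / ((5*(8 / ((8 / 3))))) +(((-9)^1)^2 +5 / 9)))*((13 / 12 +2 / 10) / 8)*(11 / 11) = 600677 / 2400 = 250.28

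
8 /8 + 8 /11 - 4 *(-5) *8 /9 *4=7211 /99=72.84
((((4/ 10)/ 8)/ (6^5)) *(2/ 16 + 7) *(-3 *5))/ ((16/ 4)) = -19/ 110592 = -0.00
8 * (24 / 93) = 64 / 31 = 2.06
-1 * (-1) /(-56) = -1 /56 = -0.02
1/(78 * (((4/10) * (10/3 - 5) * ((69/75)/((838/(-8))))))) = 10475/4784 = 2.19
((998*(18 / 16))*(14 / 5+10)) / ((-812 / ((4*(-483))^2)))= -9578979648 / 145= -66061928.61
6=6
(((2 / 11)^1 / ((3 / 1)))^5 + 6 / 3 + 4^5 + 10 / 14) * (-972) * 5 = -5625321394300 / 1127357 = -4989831.43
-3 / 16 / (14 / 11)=-33 / 224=-0.15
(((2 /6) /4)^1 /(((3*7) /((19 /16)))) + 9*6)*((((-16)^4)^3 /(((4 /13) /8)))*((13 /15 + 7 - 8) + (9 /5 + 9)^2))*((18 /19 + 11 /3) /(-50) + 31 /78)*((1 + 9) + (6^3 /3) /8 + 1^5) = 378436494542865673178054656 /1346625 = 281025894026076801765.94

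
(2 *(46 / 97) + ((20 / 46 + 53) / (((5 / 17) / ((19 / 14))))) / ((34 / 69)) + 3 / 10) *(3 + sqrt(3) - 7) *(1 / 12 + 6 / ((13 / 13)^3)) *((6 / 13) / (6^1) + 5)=-1094022457 / 17654 + 1094022457 *sqrt(3) / 70616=-35136.33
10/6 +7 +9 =53/3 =17.67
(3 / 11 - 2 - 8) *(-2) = 214 / 11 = 19.45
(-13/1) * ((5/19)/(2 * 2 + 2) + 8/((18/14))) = -27859/342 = -81.46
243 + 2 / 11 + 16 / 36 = 24119 / 99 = 243.63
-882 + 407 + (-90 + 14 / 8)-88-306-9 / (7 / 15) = -27343 / 28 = -976.54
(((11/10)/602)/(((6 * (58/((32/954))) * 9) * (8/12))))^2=121/140427047211840900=0.00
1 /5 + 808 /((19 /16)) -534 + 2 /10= 146.82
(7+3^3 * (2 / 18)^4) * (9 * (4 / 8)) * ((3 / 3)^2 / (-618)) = -851 / 16686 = -0.05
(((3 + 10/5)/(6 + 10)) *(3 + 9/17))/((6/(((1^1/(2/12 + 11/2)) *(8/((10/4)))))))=30/289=0.10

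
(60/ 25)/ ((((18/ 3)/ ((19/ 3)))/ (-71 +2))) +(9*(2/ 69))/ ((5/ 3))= -20084/ 115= -174.64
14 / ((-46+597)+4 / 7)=98 / 3861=0.03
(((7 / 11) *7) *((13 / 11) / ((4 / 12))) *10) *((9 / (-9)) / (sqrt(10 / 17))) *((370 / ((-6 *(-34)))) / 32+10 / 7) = -305.84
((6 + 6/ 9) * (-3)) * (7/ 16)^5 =-84035/ 262144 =-0.32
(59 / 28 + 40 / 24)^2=100489 / 7056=14.24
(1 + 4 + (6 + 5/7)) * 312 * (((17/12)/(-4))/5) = -9061/35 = -258.89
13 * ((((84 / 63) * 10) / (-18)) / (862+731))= -260 / 43011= -0.01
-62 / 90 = -31 / 45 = -0.69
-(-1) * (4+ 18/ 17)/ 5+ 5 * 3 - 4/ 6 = 3913/ 255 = 15.35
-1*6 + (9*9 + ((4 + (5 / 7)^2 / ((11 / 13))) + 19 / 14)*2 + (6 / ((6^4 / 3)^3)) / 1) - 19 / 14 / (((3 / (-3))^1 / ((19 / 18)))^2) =618568504091 / 7242504192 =85.41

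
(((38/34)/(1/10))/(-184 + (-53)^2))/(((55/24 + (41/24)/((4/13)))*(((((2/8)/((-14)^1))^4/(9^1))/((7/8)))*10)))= 2242265088/533375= 4203.92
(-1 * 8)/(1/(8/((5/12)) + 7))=-1048/5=-209.60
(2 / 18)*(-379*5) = -1895 / 9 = -210.56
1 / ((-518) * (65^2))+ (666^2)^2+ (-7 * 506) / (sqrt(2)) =430579540256392799 / 2188550 - 1771 * sqrt(2) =196741922631.43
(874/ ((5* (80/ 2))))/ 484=437/ 48400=0.01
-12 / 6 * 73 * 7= -1022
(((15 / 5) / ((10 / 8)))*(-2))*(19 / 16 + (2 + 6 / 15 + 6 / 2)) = -31.62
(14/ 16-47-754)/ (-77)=6401/ 616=10.39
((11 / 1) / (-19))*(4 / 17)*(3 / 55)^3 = -108 / 4885375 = -0.00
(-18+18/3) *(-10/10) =12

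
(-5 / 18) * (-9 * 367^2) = 673445 / 2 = 336722.50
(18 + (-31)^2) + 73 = 1052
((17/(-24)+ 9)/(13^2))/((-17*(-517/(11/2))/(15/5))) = 199/2160496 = 0.00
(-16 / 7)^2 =256 / 49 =5.22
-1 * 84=-84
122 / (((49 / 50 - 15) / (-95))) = 579500 / 701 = 826.68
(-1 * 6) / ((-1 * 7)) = 6 / 7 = 0.86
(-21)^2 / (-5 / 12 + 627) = 0.70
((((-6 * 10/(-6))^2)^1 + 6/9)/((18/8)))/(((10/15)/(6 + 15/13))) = 18724/39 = 480.10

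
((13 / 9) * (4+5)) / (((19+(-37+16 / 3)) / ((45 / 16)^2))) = -8.12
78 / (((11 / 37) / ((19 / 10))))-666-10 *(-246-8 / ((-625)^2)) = 1970109551 / 859375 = 2292.49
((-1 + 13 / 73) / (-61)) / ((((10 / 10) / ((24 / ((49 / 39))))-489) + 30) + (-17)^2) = -56160 / 708343163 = -0.00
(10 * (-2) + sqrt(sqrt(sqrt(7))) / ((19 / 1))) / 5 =-4 + 7^(1 / 8) / 95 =-3.99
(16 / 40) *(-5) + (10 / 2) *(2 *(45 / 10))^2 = 403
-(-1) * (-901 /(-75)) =901 /75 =12.01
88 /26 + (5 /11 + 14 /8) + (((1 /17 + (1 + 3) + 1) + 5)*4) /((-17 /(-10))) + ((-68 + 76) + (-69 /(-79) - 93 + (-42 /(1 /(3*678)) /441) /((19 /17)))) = -396346246617 /1736891156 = -228.19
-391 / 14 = -27.93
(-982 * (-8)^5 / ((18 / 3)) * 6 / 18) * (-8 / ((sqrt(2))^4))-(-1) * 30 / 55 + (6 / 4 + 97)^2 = -1411997437 / 396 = -3565650.09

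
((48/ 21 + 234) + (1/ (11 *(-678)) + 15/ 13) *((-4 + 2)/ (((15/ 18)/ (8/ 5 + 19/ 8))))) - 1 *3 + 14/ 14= 223.28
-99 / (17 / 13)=-1287 / 17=-75.71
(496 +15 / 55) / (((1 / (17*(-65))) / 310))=-1869980450 / 11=-169998222.73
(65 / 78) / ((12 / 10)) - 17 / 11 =-0.85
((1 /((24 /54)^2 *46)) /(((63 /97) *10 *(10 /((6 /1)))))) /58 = 2619 /14940800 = 0.00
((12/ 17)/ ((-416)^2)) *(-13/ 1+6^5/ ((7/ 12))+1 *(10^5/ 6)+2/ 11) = 0.12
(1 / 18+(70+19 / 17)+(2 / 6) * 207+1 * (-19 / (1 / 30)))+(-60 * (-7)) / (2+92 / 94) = -88381 / 306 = -288.83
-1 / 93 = -0.01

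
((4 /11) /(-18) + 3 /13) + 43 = 55612 /1287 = 43.21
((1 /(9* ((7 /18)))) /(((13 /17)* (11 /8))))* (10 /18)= 1360 /9009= 0.15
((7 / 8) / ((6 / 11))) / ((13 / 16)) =77 / 39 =1.97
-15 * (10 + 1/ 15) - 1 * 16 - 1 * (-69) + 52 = -46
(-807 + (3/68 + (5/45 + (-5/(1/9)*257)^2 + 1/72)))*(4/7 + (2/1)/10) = 491124191517/4760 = 103177351.16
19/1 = 19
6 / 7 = 0.86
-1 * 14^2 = -196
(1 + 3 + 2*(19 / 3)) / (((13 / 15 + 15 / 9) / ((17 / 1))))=2125 / 19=111.84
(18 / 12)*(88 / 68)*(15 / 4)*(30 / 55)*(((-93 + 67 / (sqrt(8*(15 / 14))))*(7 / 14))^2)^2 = 1104378114747 / 43520 - 10287935559*sqrt(105) / 5440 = 5997664.56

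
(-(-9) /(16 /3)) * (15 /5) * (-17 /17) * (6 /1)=-243 /8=-30.38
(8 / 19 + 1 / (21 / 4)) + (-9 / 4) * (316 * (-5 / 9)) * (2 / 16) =159557 / 3192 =49.99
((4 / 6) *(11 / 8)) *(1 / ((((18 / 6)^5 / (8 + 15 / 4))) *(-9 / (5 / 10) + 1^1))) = -517 / 198288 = -0.00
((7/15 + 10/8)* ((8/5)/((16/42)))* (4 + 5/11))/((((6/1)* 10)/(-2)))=-35329/33000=-1.07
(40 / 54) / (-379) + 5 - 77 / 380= 18647159 / 3888540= 4.80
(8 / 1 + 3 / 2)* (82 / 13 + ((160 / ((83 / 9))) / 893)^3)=16694484583409519 / 278598263502793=59.92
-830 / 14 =-415 / 7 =-59.29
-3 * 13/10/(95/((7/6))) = -91/1900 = -0.05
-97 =-97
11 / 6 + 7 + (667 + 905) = 9485 / 6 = 1580.83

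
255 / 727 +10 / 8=4655 / 2908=1.60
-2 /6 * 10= -3.33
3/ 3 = 1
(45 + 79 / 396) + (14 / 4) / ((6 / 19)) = 5572 / 99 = 56.28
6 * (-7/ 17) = -42/ 17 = -2.47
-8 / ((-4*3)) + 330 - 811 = -480.33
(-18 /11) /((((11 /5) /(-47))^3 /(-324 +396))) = 16819326000 /14641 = 1148782.60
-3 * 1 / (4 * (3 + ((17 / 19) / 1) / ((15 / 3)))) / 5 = -57 / 1208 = -0.05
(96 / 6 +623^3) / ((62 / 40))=4836087660 / 31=156002827.74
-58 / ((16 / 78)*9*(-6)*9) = 377 / 648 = 0.58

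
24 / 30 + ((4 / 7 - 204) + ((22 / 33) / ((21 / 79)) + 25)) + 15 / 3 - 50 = -220.12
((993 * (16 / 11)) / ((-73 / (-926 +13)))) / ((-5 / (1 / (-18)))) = 219784 / 1095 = 200.72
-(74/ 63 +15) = -1019/ 63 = -16.17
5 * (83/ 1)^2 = 34445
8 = 8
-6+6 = 0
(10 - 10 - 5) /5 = -1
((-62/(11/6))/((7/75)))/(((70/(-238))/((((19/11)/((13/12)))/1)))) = 21628080/11011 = 1964.22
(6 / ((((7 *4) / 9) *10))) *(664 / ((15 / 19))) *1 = 28386 / 175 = 162.21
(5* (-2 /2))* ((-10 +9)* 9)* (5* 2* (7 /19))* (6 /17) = 18900 /323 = 58.51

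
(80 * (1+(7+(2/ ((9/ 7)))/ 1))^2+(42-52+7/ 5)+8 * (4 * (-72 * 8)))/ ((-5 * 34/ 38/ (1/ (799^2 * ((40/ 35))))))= 599835719/ 175815635400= 0.00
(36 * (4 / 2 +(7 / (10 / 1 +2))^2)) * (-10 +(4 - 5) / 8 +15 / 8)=-11121 / 16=-695.06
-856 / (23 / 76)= -2828.52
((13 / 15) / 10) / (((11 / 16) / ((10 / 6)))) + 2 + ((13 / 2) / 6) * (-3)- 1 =-4039 / 1980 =-2.04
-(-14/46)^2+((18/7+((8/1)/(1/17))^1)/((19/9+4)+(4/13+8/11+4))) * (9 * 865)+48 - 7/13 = 13373664350458/138110791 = 96832.87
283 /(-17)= -283 /17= -16.65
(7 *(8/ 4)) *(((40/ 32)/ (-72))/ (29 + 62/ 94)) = -1645/ 200736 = -0.01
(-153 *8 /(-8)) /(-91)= -153 /91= -1.68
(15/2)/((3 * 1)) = 5/2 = 2.50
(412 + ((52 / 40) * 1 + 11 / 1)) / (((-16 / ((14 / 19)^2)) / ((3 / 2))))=-623721 / 28880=-21.60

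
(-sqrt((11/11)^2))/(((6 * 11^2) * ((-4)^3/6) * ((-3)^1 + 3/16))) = -1/21780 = -0.00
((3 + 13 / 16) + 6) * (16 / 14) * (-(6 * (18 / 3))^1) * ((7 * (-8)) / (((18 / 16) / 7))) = 140672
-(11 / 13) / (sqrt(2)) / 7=-11 * sqrt(2) / 182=-0.09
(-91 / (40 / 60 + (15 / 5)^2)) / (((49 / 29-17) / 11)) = 1001 / 148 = 6.76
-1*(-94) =94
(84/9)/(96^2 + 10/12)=56/55301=0.00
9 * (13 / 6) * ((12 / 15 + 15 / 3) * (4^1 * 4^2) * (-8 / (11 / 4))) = -1158144 / 55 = -21057.16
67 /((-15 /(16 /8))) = -134 /15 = -8.93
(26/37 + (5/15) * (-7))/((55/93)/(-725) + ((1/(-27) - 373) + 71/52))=380762460/86787847981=0.00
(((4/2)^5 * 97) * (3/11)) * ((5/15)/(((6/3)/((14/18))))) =10864/99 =109.74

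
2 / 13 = 0.15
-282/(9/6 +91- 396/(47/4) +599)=-8836/20611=-0.43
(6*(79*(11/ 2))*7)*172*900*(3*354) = 3000091802400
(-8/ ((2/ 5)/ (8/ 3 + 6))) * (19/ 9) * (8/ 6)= -39520/ 81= -487.90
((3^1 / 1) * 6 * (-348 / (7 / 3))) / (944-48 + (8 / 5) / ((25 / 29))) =-2.99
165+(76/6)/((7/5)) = 3655/21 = 174.05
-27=-27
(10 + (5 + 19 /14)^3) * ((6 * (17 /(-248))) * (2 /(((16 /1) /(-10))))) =186764295 /1361024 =137.22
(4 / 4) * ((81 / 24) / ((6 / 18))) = 10.12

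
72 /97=0.74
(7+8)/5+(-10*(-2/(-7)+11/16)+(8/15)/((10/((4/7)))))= -4021/600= -6.70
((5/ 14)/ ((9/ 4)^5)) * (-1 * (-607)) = 1553920/ 413343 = 3.76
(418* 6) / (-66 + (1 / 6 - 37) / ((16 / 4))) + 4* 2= -2408 / 95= -25.35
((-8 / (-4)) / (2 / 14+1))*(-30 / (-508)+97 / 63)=25583 / 9144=2.80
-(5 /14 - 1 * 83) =1157 /14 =82.64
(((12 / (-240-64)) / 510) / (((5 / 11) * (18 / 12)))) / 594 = -1 / 5232600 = -0.00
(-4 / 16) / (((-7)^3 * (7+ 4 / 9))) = 9 / 91924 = 0.00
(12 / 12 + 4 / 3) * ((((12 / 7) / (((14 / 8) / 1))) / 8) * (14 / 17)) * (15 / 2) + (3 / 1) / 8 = 291 / 136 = 2.14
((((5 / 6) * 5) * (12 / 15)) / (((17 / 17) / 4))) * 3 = 40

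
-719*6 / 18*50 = -35950 / 3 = -11983.33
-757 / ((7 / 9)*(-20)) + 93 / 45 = 21307 / 420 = 50.73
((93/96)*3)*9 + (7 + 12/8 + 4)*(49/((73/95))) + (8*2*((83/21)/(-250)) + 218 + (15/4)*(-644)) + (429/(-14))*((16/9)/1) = -2919820993/2044000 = -1428.48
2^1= 2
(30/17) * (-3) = -90/17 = -5.29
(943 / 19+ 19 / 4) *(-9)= -489.43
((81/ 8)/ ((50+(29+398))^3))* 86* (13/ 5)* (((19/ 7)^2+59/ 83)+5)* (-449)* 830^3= -4598393824990550/ 65654757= -70039004.56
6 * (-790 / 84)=-395 / 7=-56.43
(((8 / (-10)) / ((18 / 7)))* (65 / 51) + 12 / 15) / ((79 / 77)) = 71302 / 181305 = 0.39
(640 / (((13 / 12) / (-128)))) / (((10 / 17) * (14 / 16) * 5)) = -13369344 / 455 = -29383.17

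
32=32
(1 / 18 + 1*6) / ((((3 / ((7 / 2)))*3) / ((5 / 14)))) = 545 / 648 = 0.84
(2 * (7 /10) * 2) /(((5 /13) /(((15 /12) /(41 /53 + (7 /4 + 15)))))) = 9646 /18575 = 0.52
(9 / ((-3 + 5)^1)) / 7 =9 / 14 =0.64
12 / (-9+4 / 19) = -228 / 167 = -1.37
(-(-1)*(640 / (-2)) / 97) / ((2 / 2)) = -320 / 97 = -3.30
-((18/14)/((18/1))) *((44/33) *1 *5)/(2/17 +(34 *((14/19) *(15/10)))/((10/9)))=-16150/1151031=-0.01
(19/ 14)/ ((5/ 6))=57/ 35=1.63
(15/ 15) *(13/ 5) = 13/ 5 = 2.60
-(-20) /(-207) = -20 /207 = -0.10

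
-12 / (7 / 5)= -60 / 7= -8.57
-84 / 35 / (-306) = 2 / 255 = 0.01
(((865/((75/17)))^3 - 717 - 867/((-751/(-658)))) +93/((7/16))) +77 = 133707154545847/17742375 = 7536034.75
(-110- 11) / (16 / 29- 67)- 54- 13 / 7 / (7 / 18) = -5377819 / 94423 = -56.95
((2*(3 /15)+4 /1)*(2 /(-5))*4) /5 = -176 /125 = -1.41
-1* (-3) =3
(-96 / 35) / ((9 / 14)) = -64 / 15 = -4.27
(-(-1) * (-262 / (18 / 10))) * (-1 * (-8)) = -10480 / 9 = -1164.44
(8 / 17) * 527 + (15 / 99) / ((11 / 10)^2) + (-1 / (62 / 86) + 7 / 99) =91652212 / 371349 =246.81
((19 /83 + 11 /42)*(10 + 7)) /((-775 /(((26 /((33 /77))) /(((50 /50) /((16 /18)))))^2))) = -4404469888 /140678775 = -31.31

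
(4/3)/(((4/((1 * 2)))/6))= 4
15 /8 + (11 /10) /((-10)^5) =1.87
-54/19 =-2.84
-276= -276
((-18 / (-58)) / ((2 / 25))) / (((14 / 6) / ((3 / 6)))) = 675 / 812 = 0.83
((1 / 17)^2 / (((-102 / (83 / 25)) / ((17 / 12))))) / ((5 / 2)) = -83 / 1300500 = -0.00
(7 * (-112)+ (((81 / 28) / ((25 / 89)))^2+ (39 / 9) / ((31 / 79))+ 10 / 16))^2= 921850340634042165889 / 2076624900000000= 443917.60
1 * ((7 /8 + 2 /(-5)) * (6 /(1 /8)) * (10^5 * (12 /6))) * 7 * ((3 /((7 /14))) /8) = 23940000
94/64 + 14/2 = 271/32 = 8.47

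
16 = 16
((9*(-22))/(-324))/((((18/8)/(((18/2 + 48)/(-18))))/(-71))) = 14839/243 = 61.07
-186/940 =-93/470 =-0.20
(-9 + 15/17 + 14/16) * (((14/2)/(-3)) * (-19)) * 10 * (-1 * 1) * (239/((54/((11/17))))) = 1722060725/187272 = 9195.51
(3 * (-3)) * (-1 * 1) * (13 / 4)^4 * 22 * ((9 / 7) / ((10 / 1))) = 25447851 / 8960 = 2840.16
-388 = -388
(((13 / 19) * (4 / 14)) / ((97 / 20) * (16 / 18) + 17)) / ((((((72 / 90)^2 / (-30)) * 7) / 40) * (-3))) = 731250 / 892829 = 0.82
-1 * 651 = -651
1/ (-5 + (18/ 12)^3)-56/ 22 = -452/ 143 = -3.16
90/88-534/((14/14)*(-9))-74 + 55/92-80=-70622/759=-93.05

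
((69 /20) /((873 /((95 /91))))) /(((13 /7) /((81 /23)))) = 513 /65572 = 0.01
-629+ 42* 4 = -461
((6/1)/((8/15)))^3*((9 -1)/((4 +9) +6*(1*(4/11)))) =1002375/1336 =750.28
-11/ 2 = -5.50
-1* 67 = -67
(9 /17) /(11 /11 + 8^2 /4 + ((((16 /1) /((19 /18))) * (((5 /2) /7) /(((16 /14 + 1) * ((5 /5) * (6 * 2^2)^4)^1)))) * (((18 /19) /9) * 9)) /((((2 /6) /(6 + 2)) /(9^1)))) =51984 /1669417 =0.03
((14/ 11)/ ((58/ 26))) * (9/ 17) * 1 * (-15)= -24570/ 5423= -4.53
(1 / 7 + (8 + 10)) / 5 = 3.63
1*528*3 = 1584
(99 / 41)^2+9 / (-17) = 151488 / 28577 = 5.30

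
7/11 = 0.64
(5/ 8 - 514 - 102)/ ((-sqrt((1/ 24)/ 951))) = 14769 *sqrt(634)/ 4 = 92968.48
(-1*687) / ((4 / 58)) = -19923 / 2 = -9961.50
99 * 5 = 495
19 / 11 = 1.73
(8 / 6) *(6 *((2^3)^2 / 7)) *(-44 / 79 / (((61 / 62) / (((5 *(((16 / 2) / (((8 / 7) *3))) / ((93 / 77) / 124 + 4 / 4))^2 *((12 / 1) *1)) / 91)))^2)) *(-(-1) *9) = -2182061133556980121600 / 464745316710619711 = -4695.18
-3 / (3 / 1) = -1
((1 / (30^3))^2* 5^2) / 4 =1 / 116640000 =0.00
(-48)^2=2304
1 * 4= 4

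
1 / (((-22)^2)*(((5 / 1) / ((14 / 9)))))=0.00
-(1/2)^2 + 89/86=135/172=0.78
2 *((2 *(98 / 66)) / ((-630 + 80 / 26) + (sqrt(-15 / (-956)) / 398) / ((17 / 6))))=-45441108376096160 / 4796462361754583421 -224116984 *sqrt(3585) / 7994103936257639035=-0.01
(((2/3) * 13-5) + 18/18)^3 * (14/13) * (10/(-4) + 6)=134456/351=383.07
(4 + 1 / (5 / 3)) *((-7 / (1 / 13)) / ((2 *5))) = -2093 / 50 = -41.86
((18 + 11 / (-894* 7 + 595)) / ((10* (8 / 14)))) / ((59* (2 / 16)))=0.43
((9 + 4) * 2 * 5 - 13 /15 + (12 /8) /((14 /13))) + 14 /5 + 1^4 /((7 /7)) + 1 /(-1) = 55997 /420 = 133.33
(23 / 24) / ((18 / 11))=253 / 432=0.59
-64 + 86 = 22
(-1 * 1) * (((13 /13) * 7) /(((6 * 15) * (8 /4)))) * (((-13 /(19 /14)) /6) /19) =637 /194940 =0.00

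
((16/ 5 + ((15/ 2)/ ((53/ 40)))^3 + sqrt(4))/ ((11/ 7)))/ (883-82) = 972095614/ 6558776235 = 0.15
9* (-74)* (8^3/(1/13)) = -4432896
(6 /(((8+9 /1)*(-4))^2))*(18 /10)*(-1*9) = -243 /11560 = -0.02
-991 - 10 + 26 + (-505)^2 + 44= 254094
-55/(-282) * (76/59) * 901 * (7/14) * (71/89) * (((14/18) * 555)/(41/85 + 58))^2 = 809984705497034375/164661158509479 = 4919.10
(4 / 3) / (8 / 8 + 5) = 0.22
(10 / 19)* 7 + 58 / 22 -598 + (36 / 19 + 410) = -37575 / 209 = -179.78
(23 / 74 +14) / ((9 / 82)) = 14473 / 111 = 130.39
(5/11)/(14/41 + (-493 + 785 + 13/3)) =615/401401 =0.00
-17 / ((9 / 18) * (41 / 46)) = -1564 / 41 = -38.15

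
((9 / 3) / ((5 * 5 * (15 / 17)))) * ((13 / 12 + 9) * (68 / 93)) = 34969 / 34875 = 1.00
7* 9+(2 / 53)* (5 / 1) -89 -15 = -2163 / 53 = -40.81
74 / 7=10.57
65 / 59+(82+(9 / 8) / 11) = 431995 / 5192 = 83.20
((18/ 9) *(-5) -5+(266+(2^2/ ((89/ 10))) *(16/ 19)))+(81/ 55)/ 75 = 584532032/ 2325125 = 251.40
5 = 5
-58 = -58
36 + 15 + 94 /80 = 2087 /40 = 52.18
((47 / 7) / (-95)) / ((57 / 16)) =-752 / 37905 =-0.02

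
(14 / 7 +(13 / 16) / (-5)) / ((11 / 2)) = 147 / 440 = 0.33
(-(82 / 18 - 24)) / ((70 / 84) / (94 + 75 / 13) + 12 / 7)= 3177650 / 281517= 11.29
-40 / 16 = -5 / 2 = -2.50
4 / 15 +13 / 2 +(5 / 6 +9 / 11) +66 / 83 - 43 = -154236 / 4565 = -33.79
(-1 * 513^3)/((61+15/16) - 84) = 2160091152/353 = 6119238.39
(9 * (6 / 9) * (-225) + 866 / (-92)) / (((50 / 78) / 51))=-124378137 / 1150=-108154.90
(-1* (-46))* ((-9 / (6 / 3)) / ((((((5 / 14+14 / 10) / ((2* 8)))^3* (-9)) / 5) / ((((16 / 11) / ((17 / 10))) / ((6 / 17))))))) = 12925337600000 / 61408611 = 210480.87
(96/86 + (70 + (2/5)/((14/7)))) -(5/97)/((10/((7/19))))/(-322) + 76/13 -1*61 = 7659525539/473909020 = 16.16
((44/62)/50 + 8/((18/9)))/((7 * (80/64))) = 12444/27125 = 0.46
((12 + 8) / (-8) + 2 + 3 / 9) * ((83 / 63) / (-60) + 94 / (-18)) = 19823 / 22680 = 0.87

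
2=2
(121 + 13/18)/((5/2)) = 2191/45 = 48.69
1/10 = 0.10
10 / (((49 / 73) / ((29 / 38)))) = 10585 / 931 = 11.37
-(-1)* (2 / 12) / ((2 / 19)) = 19 / 12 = 1.58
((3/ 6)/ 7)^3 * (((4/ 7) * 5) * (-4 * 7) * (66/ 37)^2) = -43560/ 469567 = -0.09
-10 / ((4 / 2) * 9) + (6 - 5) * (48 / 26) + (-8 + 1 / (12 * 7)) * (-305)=7985773 / 3276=2437.66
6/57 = 2/19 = 0.11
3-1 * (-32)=35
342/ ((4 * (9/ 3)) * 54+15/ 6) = 684/ 1301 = 0.53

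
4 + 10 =14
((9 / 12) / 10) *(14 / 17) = 21 / 340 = 0.06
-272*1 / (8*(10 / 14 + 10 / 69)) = -16422 / 415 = -39.57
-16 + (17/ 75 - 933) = -71158/ 75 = -948.77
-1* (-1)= 1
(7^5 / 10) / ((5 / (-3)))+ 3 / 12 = -100817 / 100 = -1008.17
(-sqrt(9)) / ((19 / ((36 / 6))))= -18 / 19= -0.95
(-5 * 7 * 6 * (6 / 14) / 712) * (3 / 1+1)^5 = -129.44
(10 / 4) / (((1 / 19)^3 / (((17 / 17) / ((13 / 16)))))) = 274360 / 13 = 21104.62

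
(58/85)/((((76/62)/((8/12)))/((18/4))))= 2697/1615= 1.67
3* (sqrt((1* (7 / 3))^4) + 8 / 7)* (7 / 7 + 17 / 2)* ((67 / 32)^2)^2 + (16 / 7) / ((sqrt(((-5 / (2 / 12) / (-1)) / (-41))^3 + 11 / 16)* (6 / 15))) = 3618.38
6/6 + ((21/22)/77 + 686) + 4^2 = 170129/242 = 703.01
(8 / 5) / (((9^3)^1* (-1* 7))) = -8 / 25515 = -0.00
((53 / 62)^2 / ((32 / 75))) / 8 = 210675 / 984064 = 0.21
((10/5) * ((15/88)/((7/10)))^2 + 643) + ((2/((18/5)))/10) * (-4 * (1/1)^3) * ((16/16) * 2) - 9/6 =273709549/426888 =641.17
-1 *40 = -40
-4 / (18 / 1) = -2 / 9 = -0.22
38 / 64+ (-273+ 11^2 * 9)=26131 / 32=816.59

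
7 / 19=0.37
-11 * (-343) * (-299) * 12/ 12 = -1128127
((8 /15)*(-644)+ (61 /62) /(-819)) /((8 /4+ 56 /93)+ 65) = -87203057 /17163510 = -5.08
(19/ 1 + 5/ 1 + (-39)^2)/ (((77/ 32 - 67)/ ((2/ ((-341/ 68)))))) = 9.54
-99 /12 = -33 /4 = -8.25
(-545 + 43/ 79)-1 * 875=-112137/ 79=-1419.46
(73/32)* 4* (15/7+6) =74.30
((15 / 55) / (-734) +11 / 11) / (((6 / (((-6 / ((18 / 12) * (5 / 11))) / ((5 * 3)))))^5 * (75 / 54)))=-0.00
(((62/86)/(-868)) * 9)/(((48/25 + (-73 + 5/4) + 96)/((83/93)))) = -6225/24419227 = -0.00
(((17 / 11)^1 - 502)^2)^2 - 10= 918394540104215 / 14641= 62727582822.50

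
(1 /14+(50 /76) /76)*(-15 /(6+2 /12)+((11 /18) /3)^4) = -0.19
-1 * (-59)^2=-3481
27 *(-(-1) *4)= 108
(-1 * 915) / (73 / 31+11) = -9455 / 138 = -68.51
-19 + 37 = 18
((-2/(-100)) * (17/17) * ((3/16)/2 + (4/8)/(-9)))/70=11/1008000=0.00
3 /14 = 0.21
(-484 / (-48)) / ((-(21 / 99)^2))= -43923 / 196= -224.10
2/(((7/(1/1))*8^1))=1/28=0.04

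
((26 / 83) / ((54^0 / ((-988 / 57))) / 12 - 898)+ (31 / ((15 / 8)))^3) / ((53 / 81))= 141881688562656 / 20541680375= 6907.01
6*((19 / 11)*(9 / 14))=513 / 77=6.66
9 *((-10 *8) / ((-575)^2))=-144 / 66125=-0.00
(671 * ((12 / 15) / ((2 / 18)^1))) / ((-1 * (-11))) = 2196 / 5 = 439.20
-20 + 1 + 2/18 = -170/9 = -18.89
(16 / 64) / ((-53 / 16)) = -4 / 53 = -0.08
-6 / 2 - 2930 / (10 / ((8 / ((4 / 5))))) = -2933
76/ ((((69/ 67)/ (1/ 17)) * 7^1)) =5092/ 8211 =0.62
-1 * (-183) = 183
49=49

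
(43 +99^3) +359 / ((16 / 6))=7763813 / 8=970476.62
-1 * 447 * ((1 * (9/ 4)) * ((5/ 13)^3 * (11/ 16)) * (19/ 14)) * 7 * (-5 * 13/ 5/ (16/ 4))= 105100875/ 86528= 1214.65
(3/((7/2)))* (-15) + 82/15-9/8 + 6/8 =-6523/840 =-7.77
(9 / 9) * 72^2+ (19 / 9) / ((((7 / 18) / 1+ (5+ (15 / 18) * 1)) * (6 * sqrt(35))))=5184.01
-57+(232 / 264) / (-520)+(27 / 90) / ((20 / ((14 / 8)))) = -19553971 / 343200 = -56.98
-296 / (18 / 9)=-148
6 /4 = 3 /2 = 1.50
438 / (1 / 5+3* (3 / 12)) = 461.05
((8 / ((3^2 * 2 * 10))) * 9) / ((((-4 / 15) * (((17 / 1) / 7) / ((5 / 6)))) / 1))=-35 / 68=-0.51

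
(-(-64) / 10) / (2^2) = 8 / 5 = 1.60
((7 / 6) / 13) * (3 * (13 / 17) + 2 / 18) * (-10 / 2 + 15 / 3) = 0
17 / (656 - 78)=1 / 34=0.03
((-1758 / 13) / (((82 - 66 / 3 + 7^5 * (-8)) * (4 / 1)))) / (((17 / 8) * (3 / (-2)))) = -586 / 7425379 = -0.00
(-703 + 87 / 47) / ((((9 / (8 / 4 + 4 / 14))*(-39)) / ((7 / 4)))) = 131816 / 16497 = 7.99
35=35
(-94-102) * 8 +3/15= -7839/5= -1567.80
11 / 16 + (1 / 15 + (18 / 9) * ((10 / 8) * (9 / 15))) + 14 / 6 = 367 / 80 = 4.59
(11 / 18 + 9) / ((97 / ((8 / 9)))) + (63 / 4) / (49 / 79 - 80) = -21746161 / 197084988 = -0.11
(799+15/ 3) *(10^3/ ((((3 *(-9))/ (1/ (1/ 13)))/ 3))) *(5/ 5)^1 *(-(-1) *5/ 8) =-2177500/ 3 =-725833.33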